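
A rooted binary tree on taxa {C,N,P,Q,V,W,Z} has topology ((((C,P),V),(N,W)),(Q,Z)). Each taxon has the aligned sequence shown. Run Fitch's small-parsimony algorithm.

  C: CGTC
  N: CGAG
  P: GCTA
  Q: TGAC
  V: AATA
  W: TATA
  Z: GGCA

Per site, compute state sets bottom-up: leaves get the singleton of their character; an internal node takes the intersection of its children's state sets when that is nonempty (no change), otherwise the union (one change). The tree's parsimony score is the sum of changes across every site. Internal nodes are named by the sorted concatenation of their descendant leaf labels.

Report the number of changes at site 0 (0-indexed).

5

[col 0] CP: children C:{C}, P:{G} ∪→ {C,G}; cost 1
[col 0] CPV: children CP:{C,G}, V:{A} ∪→ {A,C,G}; cost 1
[col 0] NW: children N:{C}, W:{T} ∪→ {C,T}; cost 1
[col 0] CNPVW: children CPV:{A,C,G}, NW:{C,T} ∩→ {C}; cost 0
[col 0] QZ: children Q:{T}, Z:{G} ∪→ {G,T}; cost 1
[col 0] CNPQVWZ: children CNPVW:{C}, QZ:{G,T} ∪→ {C,G,T}; cost 1
[col 1] CP: children C:{G}, P:{C} ∪→ {C,G}; cost 1
[col 1] CPV: children CP:{C,G}, V:{A} ∪→ {A,C,G}; cost 1
[col 1] NW: children N:{G}, W:{A} ∪→ {A,G}; cost 1
[col 1] CNPVW: children CPV:{A,C,G}, NW:{A,G} ∩→ {A,G}; cost 0
[col 1] QZ: children Q:{G}, Z:{G} ∩→ {G}; cost 0
[col 1] CNPQVWZ: children CNPVW:{A,G}, QZ:{G} ∩→ {G}; cost 0
[col 2] CP: children C:{T}, P:{T} ∩→ {T}; cost 0
[col 2] CPV: children CP:{T}, V:{T} ∩→ {T}; cost 0
[col 2] NW: children N:{A}, W:{T} ∪→ {A,T}; cost 1
[col 2] CNPVW: children CPV:{T}, NW:{A,T} ∩→ {T}; cost 0
[col 2] QZ: children Q:{A}, Z:{C} ∪→ {A,C}; cost 1
[col 2] CNPQVWZ: children CNPVW:{T}, QZ:{A,C} ∪→ {A,C,T}; cost 1
[col 3] CP: children C:{C}, P:{A} ∪→ {A,C}; cost 1
[col 3] CPV: children CP:{A,C}, V:{A} ∩→ {A}; cost 0
[col 3] NW: children N:{G}, W:{A} ∪→ {A,G}; cost 1
[col 3] CNPVW: children CPV:{A}, NW:{A,G} ∩→ {A}; cost 0
[col 3] QZ: children Q:{C}, Z:{A} ∪→ {A,C}; cost 1
[col 3] CNPQVWZ: children CNPVW:{A}, QZ:{A,C} ∩→ {A}; cost 0
per-site changes: [5, 3, 3, 3]; total = 14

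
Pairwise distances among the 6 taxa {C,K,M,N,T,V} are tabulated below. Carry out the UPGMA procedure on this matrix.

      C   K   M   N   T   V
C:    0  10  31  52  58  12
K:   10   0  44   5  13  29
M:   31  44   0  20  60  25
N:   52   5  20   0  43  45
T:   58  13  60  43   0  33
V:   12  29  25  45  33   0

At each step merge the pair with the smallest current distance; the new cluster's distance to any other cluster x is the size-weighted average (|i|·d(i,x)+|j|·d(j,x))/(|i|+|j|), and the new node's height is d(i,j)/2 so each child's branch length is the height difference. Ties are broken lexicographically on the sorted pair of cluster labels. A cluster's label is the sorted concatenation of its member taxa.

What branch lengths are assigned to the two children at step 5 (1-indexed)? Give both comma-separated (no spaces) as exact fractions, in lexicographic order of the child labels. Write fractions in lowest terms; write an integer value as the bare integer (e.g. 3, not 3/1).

11/2,11/2

1. join K+N (d=5) ⇒ KN; edges |K|=5/2, |N|=5/2
  updated: d(C,KN)=31, d(KN,M)=32, d(KN,T)=28, d(KN,V)=37
2. join C+V (d=12) ⇒ CV; edges |C|=6, |V|=6
  updated: d(CV,KN)=34, d(CV,M)=28, d(CV,T)=91/2
3. join CV+M (d=28) ⇒ CMV; edges |CV|=8, |M|=14
  updated: d(CMV,KN)=100/3, d(CMV,T)=151/3
4. join KN+T (d=28) ⇒ KNT; edges |KN|=23/2, |T|=14
  updated: d(CMV,KNT)=39
5. join CMV+KNT (d=39) ⇒ CKMNTV; edges |CMV|=11/2, |KNT|=11/2
final tree: (((C:6,V:6):8,M:14):11/2,((K:5/2,N:5/2):23/2,T:14):11/2)
total length: 151/2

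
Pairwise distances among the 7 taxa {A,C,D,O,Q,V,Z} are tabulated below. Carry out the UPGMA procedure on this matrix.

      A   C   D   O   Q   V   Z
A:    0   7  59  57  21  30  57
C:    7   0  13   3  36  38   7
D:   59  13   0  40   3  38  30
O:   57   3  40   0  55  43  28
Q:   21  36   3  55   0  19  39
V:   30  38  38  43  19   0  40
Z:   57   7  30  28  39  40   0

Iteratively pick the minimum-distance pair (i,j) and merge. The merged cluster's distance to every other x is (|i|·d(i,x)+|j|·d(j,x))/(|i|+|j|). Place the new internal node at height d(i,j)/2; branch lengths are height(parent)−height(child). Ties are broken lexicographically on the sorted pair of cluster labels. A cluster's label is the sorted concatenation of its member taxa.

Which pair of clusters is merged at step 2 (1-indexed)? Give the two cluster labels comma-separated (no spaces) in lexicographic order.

step 1: merge (C,O) at d=3; branch lengths C→3/2, O→3/2; new cluster CO
  updated: d(A,CO)=32, d(CO,D)=53/2, d(CO,Q)=91/2, d(CO,V)=81/2, d(CO,Z)=35/2
step 2: merge (D,Q) at d=3; branch lengths D→3/2, Q→3/2; new cluster DQ
  updated: d(A,DQ)=40, d(CO,DQ)=36, d(DQ,V)=57/2, d(DQ,Z)=69/2
step 3: merge (CO,Z) at d=35/2; branch lengths CO→29/4, Z→35/4; new cluster COZ
  updated: d(A,COZ)=121/3, d(COZ,DQ)=71/2, d(COZ,V)=121/3
step 4: merge (DQ,V) at d=57/2; branch lengths DQ→51/4, V→57/4; new cluster DQV
  updated: d(A,DQV)=110/3, d(COZ,DQV)=334/9
step 5: merge (A,DQV) at d=110/3; branch lengths A→55/3, DQV→49/12; new cluster ADQV
  updated: d(ADQV,COZ)=455/12
step 6: merge (ADQV,COZ) at d=455/12; branch lengths ADQV→5/8, COZ→245/24; new cluster ACDOQVZ
final tree: ((A:55/3,((D:3/2,Q:3/2):51/4,V:57/4):49/12):5/8,((C:3/2,O:3/2):29/4,Z:35/4):245/24)
total length: 329/4

D,Q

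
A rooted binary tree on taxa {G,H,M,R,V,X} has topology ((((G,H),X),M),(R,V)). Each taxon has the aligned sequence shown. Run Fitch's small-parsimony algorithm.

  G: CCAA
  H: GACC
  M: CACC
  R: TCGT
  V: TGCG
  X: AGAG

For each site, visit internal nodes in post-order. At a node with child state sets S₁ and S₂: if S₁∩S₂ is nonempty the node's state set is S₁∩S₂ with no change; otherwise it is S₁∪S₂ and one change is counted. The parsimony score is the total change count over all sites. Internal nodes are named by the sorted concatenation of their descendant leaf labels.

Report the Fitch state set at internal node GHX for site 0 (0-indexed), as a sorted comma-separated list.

A,C,G

GH@0: {C} ∪ {G} = {C,G} (union, +1)
GHX@0: {C,G} ∪ {A} = {A,C,G} (union, +1)
GHMX@0: {A,C,G} ∩ {C} = {C} (intersection, +0)
RV@0: {T} ∩ {T} = {T} (intersection, +0)
GHMRVX@0: {C} ∪ {T} = {C,T} (union, +1)
GH@1: {C} ∪ {A} = {A,C} (union, +1)
GHX@1: {A,C} ∪ {G} = {A,C,G} (union, +1)
GHMX@1: {A,C,G} ∩ {A} = {A} (intersection, +0)
RV@1: {C} ∪ {G} = {C,G} (union, +1)
GHMRVX@1: {A} ∪ {C,G} = {A,C,G} (union, +1)
GH@2: {A} ∪ {C} = {A,C} (union, +1)
GHX@2: {A,C} ∩ {A} = {A} (intersection, +0)
GHMX@2: {A} ∪ {C} = {A,C} (union, +1)
RV@2: {G} ∪ {C} = {C,G} (union, +1)
GHMRVX@2: {A,C} ∩ {C,G} = {C} (intersection, +0)
GH@3: {A} ∪ {C} = {A,C} (union, +1)
GHX@3: {A,C} ∪ {G} = {A,C,G} (union, +1)
GHMX@3: {A,C,G} ∩ {C} = {C} (intersection, +0)
RV@3: {T} ∪ {G} = {G,T} (union, +1)
GHMRVX@3: {C} ∪ {G,T} = {C,G,T} (union, +1)
per-site changes: [3, 4, 3, 4]; total = 14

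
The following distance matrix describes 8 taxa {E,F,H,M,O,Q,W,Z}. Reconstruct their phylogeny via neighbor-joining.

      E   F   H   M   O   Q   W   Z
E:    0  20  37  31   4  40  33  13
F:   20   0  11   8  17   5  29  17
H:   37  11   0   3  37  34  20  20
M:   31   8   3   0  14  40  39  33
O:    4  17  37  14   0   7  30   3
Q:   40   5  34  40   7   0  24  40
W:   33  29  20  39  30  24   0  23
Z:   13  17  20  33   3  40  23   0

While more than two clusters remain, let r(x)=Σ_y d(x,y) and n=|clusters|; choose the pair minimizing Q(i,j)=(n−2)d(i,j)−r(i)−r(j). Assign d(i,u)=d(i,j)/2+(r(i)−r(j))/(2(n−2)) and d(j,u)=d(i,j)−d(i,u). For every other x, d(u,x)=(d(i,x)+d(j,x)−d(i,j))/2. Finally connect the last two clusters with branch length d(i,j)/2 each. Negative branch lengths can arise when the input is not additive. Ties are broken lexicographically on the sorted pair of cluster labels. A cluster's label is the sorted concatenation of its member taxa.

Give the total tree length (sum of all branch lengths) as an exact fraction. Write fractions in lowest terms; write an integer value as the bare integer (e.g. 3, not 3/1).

1999/32

step 1: merge (H,M) at d=3, Q=-312; branch lengths H→1, M→2; new cluster HM
  updated: d(E,HM)=65/2, d(F,HM)=8, d(HM,O)=24, d(HM,Q)=71/2, d(HM,W)=28, d(HM,Z)=25
step 2: merge (F,Q) at d=5, Q=-445/2; branch lengths F→-61/20, Q→161/20; new cluster FQ
  updated: d(E,FQ)=55/2, d(FQ,HM)=77/4, d(FQ,O)=19/2, d(FQ,W)=24, d(FQ,Z)=26
step 3: merge (E,O) at d=4, Q=-329/2; branch lengths E→111/16, O→-47/16; new cluster EO
  updated: d(EO,FQ)=33/2, d(EO,HM)=105/4, d(EO,W)=59/2, d(EO,Z)=6
step 4: merge (EO,Z) at d=6, Q=-561/4; branch lengths EO→65/24, Z→79/24; new cluster EOZ
  updated: d(EOZ,FQ)=73/4, d(EOZ,HM)=181/8, d(EOZ,W)=93/4
step 5: merge (EOZ,W) at d=93/4, Q=-743/8; branch lengths EOZ→283/32, W→461/32; new cluster EOWZ
  updated: d(EOWZ,FQ)=19/2, d(EOWZ,HM)=219/16
step 6: merge (EOWZ,FQ) at d=19/2, Q=-679/16; branch lengths EOWZ→63/32, FQ→241/32; new cluster EFOQWZ
  updated: d(EFOQWZ,HM)=375/32
step 7: merge (EFOQWZ,HM) at d=375/32; branch lengths EFOQWZ→375/64, HM→375/64; new cluster EFHMOQWZ
final tree: (((((E:111/16,O:-47/16):65/24,Z:79/24):283/32,W:461/32):63/32,(F:-61/20,Q:161/20):241/32):375/64,(H:1,M:2):375/64)
total length: 1999/32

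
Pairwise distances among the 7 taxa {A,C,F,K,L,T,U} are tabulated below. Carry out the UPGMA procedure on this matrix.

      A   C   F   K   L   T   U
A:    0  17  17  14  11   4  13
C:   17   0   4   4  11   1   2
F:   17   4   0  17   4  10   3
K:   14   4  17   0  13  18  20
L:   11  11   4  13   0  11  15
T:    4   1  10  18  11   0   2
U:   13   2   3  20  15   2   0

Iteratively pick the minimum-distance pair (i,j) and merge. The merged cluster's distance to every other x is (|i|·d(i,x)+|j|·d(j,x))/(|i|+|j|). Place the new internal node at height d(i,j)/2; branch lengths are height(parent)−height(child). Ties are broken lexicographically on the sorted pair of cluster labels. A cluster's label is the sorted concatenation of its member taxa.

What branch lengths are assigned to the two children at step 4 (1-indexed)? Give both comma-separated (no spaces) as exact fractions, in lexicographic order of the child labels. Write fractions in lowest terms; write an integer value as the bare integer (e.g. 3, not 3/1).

1. join C+T (d=1) ⇒ CT; edges |C|=1/2, |T|=1/2
  updated: d(A,CT)=21/2, d(CT,F)=7, d(CT,K)=11, d(CT,L)=11, d(CT,U)=2
2. join CT+U (d=2) ⇒ CTU; edges |CT|=1/2, |U|=1
  updated: d(A,CTU)=34/3, d(CTU,F)=17/3, d(CTU,K)=14, d(CTU,L)=37/3
3. join F+L (d=4) ⇒ FL; edges |F|=2, |L|=2
  updated: d(A,FL)=14, d(CTU,FL)=9, d(FL,K)=15
4. join CTU+FL (d=9) ⇒ CFLTU; edges |CTU|=7/2, |FL|=5/2
  updated: d(A,CFLTU)=62/5, d(CFLTU,K)=72/5
5. join A+CFLTU (d=62/5) ⇒ ACFLTU; edges |A|=31/5, |CFLTU|=17/10
  updated: d(ACFLTU,K)=43/3
6. join ACFLTU+K (d=43/3) ⇒ ACFKLTU; edges |ACFLTU|=29/30, |K|=43/6
final tree: ((A:31/5,(((C:1/2,T:1/2):1/2,U:1):7/2,(F:2,L:2):5/2):17/10):29/30,K:43/6)
total length: 428/15

7/2,5/2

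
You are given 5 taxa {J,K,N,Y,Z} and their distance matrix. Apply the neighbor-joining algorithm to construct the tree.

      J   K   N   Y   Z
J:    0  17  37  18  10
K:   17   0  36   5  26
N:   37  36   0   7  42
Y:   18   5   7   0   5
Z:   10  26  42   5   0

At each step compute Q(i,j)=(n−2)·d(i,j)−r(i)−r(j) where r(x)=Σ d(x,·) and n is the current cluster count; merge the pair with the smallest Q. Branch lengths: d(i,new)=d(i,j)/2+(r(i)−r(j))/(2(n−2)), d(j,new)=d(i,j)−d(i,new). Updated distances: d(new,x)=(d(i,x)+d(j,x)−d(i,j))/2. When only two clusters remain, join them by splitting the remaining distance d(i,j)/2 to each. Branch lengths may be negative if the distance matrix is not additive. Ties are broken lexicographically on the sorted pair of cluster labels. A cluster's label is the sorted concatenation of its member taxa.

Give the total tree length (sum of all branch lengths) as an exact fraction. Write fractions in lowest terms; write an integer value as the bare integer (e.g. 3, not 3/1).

169/4

1. join N+Y (d=7, Q=-136) ⇒ NY; edges |N|=18, |Y|=-11
  updated: d(J,NY)=24, d(K,NY)=17, d(NY,Z)=20
2. join J+Z (d=10, Q=-87) ⇒ JZ; edges |J|=15/4, |Z|=25/4
  updated: d(JZ,K)=33/2, d(JZ,NY)=17
3. join JZ+K (d=33/2, Q=-101/2) ⇒ JKZ; edges |JZ|=33/4, |K|=33/4
  updated: d(JKZ,NY)=35/4
4. join JKZ+NY (d=35/4) ⇒ JKNYZ; edges |JKZ|=35/8, |NY|=35/8
final tree: (((J:15/4,Z:25/4):33/4,K:33/4):35/8,(N:18,Y:-11):35/8)
total length: 169/4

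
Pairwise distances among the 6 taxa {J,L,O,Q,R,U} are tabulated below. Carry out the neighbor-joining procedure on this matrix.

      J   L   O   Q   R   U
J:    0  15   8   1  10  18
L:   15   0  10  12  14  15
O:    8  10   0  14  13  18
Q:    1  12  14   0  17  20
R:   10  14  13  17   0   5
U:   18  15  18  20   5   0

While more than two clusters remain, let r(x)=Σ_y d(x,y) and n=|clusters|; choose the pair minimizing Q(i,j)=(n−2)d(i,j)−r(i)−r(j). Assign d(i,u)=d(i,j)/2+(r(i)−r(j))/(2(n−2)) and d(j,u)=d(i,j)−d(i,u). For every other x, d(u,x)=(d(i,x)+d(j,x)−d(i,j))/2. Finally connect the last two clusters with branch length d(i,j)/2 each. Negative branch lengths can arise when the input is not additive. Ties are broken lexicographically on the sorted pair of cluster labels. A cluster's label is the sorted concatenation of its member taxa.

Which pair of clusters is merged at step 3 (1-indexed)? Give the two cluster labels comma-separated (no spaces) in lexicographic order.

JQ,O

1. join R+U (d=5, Q=-115) ⇒ RU; edges |R|=3/8, |U|=37/8
  updated: d(J,RU)=23/2, d(L,RU)=12, d(O,RU)=13, d(Q,RU)=16
2. join J+Q (d=1, Q=-151/2) ⇒ JQ; edges |J|=-3/4, |Q|=7/4
  updated: d(JQ,L)=13, d(JQ,O)=21/2, d(JQ,RU)=53/4
3. join JQ+O (d=21/2, Q=-197/4) ⇒ JOQ; edges |JQ|=97/16, |O|=71/16
  updated: d(JOQ,L)=25/4, d(JOQ,RU)=63/8
4. join JOQ+L (d=25/4, Q=-209/8) ⇒ JLOQ; edges |JOQ|=17/16, |L|=83/16
  updated: d(JLOQ,RU)=109/16
5. join JLOQ+RU (d=109/16) ⇒ JLOQRU; edges |JLOQ|=109/32, |RU|=109/32
final tree: ((((J:-3/4,Q:7/4):97/16,O:71/16):17/16,L:83/16):109/32,(R:3/8,U:37/8):109/32)
total length: 473/16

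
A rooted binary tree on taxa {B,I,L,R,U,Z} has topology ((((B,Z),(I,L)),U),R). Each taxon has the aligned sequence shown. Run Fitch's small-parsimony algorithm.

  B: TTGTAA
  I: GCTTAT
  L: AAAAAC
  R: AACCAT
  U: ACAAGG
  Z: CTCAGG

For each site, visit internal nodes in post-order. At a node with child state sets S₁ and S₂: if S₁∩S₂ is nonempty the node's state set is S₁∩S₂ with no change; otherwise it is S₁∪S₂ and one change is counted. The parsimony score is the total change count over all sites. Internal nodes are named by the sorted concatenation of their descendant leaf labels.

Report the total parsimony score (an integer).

19

site 0, node BZ: B={T} ∪ Z={C} → {C,T} (+1)
site 0, node IL: I={G} ∪ L={A} → {A,G} (+1)
site 0, node BILZ: BZ={C,T} ∪ IL={A,G} → {A,C,G,T} (+1)
site 0, node BILUZ: BILZ={A,C,G,T} ∩ U={A} → {A} (+0)
site 0, node BILRUZ: BILUZ={A} ∩ R={A} → {A} (+0)
site 1, node BZ: B={T} ∩ Z={T} → {T} (+0)
site 1, node IL: I={C} ∪ L={A} → {A,C} (+1)
site 1, node BILZ: BZ={T} ∪ IL={A,C} → {A,C,T} (+1)
site 1, node BILUZ: BILZ={A,C,T} ∩ U={C} → {C} (+0)
site 1, node BILRUZ: BILUZ={C} ∪ R={A} → {A,C} (+1)
site 2, node BZ: B={G} ∪ Z={C} → {C,G} (+1)
site 2, node IL: I={T} ∪ L={A} → {A,T} (+1)
site 2, node BILZ: BZ={C,G} ∪ IL={A,T} → {A,C,G,T} (+1)
site 2, node BILUZ: BILZ={A,C,G,T} ∩ U={A} → {A} (+0)
site 2, node BILRUZ: BILUZ={A} ∪ R={C} → {A,C} (+1)
site 3, node BZ: B={T} ∪ Z={A} → {A,T} (+1)
site 3, node IL: I={T} ∪ L={A} → {A,T} (+1)
site 3, node BILZ: BZ={A,T} ∩ IL={A,T} → {A,T} (+0)
site 3, node BILUZ: BILZ={A,T} ∩ U={A} → {A} (+0)
site 3, node BILRUZ: BILUZ={A} ∪ R={C} → {A,C} (+1)
site 4, node BZ: B={A} ∪ Z={G} → {A,G} (+1)
site 4, node IL: I={A} ∩ L={A} → {A} (+0)
site 4, node BILZ: BZ={A,G} ∩ IL={A} → {A} (+0)
site 4, node BILUZ: BILZ={A} ∪ U={G} → {A,G} (+1)
site 4, node BILRUZ: BILUZ={A,G} ∩ R={A} → {A} (+0)
site 5, node BZ: B={A} ∪ Z={G} → {A,G} (+1)
site 5, node IL: I={T} ∪ L={C} → {C,T} (+1)
site 5, node BILZ: BZ={A,G} ∪ IL={C,T} → {A,C,G,T} (+1)
site 5, node BILUZ: BILZ={A,C,G,T} ∩ U={G} → {G} (+0)
site 5, node BILRUZ: BILUZ={G} ∪ R={T} → {G,T} (+1)
per-site changes: [3, 3, 4, 3, 2, 4]; total = 19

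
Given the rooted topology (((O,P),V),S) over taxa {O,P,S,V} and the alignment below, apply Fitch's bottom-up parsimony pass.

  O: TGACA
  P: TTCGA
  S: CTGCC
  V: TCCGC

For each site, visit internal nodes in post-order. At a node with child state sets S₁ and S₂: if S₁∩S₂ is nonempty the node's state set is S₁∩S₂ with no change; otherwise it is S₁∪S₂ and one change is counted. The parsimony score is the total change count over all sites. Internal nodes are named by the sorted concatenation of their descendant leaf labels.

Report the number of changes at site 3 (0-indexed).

2

site 0, node OP: O={T} ∩ P={T} → {T} (+0)
site 0, node OPV: OP={T} ∩ V={T} → {T} (+0)
site 0, node OPSV: OPV={T} ∪ S={C} → {C,T} (+1)
site 1, node OP: O={G} ∪ P={T} → {G,T} (+1)
site 1, node OPV: OP={G,T} ∪ V={C} → {C,G,T} (+1)
site 1, node OPSV: OPV={C,G,T} ∩ S={T} → {T} (+0)
site 2, node OP: O={A} ∪ P={C} → {A,C} (+1)
site 2, node OPV: OP={A,C} ∩ V={C} → {C} (+0)
site 2, node OPSV: OPV={C} ∪ S={G} → {C,G} (+1)
site 3, node OP: O={C} ∪ P={G} → {C,G} (+1)
site 3, node OPV: OP={C,G} ∩ V={G} → {G} (+0)
site 3, node OPSV: OPV={G} ∪ S={C} → {C,G} (+1)
site 4, node OP: O={A} ∩ P={A} → {A} (+0)
site 4, node OPV: OP={A} ∪ V={C} → {A,C} (+1)
site 4, node OPSV: OPV={A,C} ∩ S={C} → {C} (+0)
per-site changes: [1, 2, 2, 2, 1]; total = 8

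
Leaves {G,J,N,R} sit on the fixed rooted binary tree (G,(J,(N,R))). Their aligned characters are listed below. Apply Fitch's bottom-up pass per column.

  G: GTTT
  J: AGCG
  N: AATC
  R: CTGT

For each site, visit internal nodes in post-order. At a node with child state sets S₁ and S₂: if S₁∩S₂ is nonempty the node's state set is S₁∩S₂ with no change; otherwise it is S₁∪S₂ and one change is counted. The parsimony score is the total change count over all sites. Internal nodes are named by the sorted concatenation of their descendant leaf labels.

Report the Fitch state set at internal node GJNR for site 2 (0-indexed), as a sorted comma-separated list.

T

site 0, node NR: N={A} ∪ R={C} → {A,C} (+1)
site 0, node JNR: J={A} ∩ NR={A,C} → {A} (+0)
site 0, node GJNR: G={G} ∪ JNR={A} → {A,G} (+1)
site 1, node NR: N={A} ∪ R={T} → {A,T} (+1)
site 1, node JNR: J={G} ∪ NR={A,T} → {A,G,T} (+1)
site 1, node GJNR: G={T} ∩ JNR={A,G,T} → {T} (+0)
site 2, node NR: N={T} ∪ R={G} → {G,T} (+1)
site 2, node JNR: J={C} ∪ NR={G,T} → {C,G,T} (+1)
site 2, node GJNR: G={T} ∩ JNR={C,G,T} → {T} (+0)
site 3, node NR: N={C} ∪ R={T} → {C,T} (+1)
site 3, node JNR: J={G} ∪ NR={C,T} → {C,G,T} (+1)
site 3, node GJNR: G={T} ∩ JNR={C,G,T} → {T} (+0)
per-site changes: [2, 2, 2, 2]; total = 8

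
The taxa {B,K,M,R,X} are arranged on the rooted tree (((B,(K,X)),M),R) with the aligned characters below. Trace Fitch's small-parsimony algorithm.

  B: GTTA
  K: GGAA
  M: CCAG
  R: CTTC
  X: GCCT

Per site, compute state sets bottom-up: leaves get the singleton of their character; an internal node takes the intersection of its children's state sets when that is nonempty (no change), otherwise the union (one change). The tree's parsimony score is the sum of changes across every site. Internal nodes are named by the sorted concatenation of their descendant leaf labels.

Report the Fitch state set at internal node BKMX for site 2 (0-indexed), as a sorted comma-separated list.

[col 0] KX: children K:{G}, X:{G} ∩→ {G}; cost 0
[col 0] BKX: children B:{G}, KX:{G} ∩→ {G}; cost 0
[col 0] BKMX: children BKX:{G}, M:{C} ∪→ {C,G}; cost 1
[col 0] BKMRX: children BKMX:{C,G}, R:{C} ∩→ {C}; cost 0
[col 1] KX: children K:{G}, X:{C} ∪→ {C,G}; cost 1
[col 1] BKX: children B:{T}, KX:{C,G} ∪→ {C,G,T}; cost 1
[col 1] BKMX: children BKX:{C,G,T}, M:{C} ∩→ {C}; cost 0
[col 1] BKMRX: children BKMX:{C}, R:{T} ∪→ {C,T}; cost 1
[col 2] KX: children K:{A}, X:{C} ∪→ {A,C}; cost 1
[col 2] BKX: children B:{T}, KX:{A,C} ∪→ {A,C,T}; cost 1
[col 2] BKMX: children BKX:{A,C,T}, M:{A} ∩→ {A}; cost 0
[col 2] BKMRX: children BKMX:{A}, R:{T} ∪→ {A,T}; cost 1
[col 3] KX: children K:{A}, X:{T} ∪→ {A,T}; cost 1
[col 3] BKX: children B:{A}, KX:{A,T} ∩→ {A}; cost 0
[col 3] BKMX: children BKX:{A}, M:{G} ∪→ {A,G}; cost 1
[col 3] BKMRX: children BKMX:{A,G}, R:{C} ∪→ {A,C,G}; cost 1
per-site changes: [1, 3, 3, 3]; total = 10

A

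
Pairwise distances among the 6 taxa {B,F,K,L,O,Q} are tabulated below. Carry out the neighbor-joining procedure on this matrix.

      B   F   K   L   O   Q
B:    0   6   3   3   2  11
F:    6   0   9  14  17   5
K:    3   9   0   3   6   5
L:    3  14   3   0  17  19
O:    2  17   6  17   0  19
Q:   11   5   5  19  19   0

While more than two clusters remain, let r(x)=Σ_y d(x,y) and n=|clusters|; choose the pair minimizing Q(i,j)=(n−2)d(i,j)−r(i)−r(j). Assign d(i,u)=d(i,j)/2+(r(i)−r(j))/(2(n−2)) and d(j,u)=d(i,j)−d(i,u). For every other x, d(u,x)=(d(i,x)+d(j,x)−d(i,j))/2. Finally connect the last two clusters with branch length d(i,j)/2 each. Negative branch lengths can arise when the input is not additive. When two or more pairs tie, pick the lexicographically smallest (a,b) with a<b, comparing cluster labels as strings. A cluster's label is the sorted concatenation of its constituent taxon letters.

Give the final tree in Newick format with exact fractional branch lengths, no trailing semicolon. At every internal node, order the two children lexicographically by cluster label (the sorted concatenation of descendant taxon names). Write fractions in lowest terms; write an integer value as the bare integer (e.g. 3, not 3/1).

1. join F+Q (d=5, Q=-90) ⇒ FQ; edges |F|=3/2, |Q|=7/2
  updated: d(B,FQ)=6, d(FQ,K)=9/2, d(FQ,L)=14, d(FQ,O)=31/2
2. join B+O (d=2, Q=-97/2) ⇒ BO; edges |B|=-41/12, |O|=65/12
  updated: d(BO,FQ)=39/4, d(BO,K)=7/2, d(BO,L)=9
3. join BO+FQ (d=39/4, Q=-31) ⇒ BFOQ; edges |BO|=27/8, |FQ|=51/8
  updated: d(BFOQ,K)=-7/8, d(BFOQ,L)=53/8
4. join BFOQ+K (d=-7/8, Q=-35/4) ⇒ BFKOQ; edges |BFOQ|=11/8, |K|=-9/4
  updated: d(BFKOQ,L)=21/4
5. join BFKOQ+L (d=21/4) ⇒ BFKLOQ; edges |BFKOQ|=21/8, |L|=21/8
final tree: ((((B:-41/12,O:65/12):27/8,(F:3/2,Q:7/2):51/8):11/8,K:-9/4):21/8,L:21/8)
total length: 169/8

((((B:-41/12,O:65/12):27/8,(F:3/2,Q:7/2):51/8):11/8,K:-9/4):21/8,L:21/8)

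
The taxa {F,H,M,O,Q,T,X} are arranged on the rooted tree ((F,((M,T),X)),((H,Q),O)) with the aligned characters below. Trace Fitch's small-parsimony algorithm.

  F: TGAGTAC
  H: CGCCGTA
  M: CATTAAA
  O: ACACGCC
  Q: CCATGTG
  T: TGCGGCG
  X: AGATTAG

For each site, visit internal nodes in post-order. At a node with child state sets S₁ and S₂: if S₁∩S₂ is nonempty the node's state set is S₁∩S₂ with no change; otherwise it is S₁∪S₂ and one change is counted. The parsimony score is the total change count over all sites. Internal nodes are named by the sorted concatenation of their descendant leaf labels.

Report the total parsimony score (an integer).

24

MT@0: {C} ∪ {T} = {C,T} (union, +1)
MTX@0: {C,T} ∪ {A} = {A,C,T} (union, +1)
FMTX@0: {T} ∩ {A,C,T} = {T} (intersection, +0)
HQ@0: {C} ∩ {C} = {C} (intersection, +0)
HOQ@0: {C} ∪ {A} = {A,C} (union, +1)
FHMOQTX@0: {T} ∪ {A,C} = {A,C,T} (union, +1)
MT@1: {A} ∪ {G} = {A,G} (union, +1)
MTX@1: {A,G} ∩ {G} = {G} (intersection, +0)
FMTX@1: {G} ∩ {G} = {G} (intersection, +0)
HQ@1: {G} ∪ {C} = {C,G} (union, +1)
HOQ@1: {C,G} ∩ {C} = {C} (intersection, +0)
FHMOQTX@1: {G} ∪ {C} = {C,G} (union, +1)
MT@2: {T} ∪ {C} = {C,T} (union, +1)
MTX@2: {C,T} ∪ {A} = {A,C,T} (union, +1)
FMTX@2: {A} ∩ {A,C,T} = {A} (intersection, +0)
HQ@2: {C} ∪ {A} = {A,C} (union, +1)
HOQ@2: {A,C} ∩ {A} = {A} (intersection, +0)
FHMOQTX@2: {A} ∩ {A} = {A} (intersection, +0)
MT@3: {T} ∪ {G} = {G,T} (union, +1)
MTX@3: {G,T} ∩ {T} = {T} (intersection, +0)
FMTX@3: {G} ∪ {T} = {G,T} (union, +1)
HQ@3: {C} ∪ {T} = {C,T} (union, +1)
HOQ@3: {C,T} ∩ {C} = {C} (intersection, +0)
FHMOQTX@3: {G,T} ∪ {C} = {C,G,T} (union, +1)
MT@4: {A} ∪ {G} = {A,G} (union, +1)
MTX@4: {A,G} ∪ {T} = {A,G,T} (union, +1)
FMTX@4: {T} ∩ {A,G,T} = {T} (intersection, +0)
HQ@4: {G} ∩ {G} = {G} (intersection, +0)
HOQ@4: {G} ∩ {G} = {G} (intersection, +0)
FHMOQTX@4: {T} ∪ {G} = {G,T} (union, +1)
MT@5: {A} ∪ {C} = {A,C} (union, +1)
MTX@5: {A,C} ∩ {A} = {A} (intersection, +0)
FMTX@5: {A} ∩ {A} = {A} (intersection, +0)
HQ@5: {T} ∩ {T} = {T} (intersection, +0)
HOQ@5: {T} ∪ {C} = {C,T} (union, +1)
FHMOQTX@5: {A} ∪ {C,T} = {A,C,T} (union, +1)
MT@6: {A} ∪ {G} = {A,G} (union, +1)
MTX@6: {A,G} ∩ {G} = {G} (intersection, +0)
FMTX@6: {C} ∪ {G} = {C,G} (union, +1)
HQ@6: {A} ∪ {G} = {A,G} (union, +1)
HOQ@6: {A,G} ∪ {C} = {A,C,G} (union, +1)
FHMOQTX@6: {C,G} ∩ {A,C,G} = {C,G} (intersection, +0)
per-site changes: [4, 3, 3, 4, 3, 3, 4]; total = 24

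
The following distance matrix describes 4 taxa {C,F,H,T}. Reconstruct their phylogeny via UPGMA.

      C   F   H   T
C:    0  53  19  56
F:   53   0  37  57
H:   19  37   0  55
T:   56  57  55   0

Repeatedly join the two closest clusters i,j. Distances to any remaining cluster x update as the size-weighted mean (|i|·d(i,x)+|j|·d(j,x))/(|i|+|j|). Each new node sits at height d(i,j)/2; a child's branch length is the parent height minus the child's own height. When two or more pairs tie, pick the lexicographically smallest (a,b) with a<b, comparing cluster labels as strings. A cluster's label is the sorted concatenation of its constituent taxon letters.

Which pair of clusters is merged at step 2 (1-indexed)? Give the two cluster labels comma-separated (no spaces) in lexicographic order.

1. join C+H (d=19) ⇒ CH; edges |C|=19/2, |H|=19/2
  updated: d(CH,F)=45, d(CH,T)=111/2
2. join CH+F (d=45) ⇒ CFH; edges |CH|=13, |F|=45/2
  updated: d(CFH,T)=56
3. join CFH+T (d=56) ⇒ CFHT; edges |CFH|=11/2, |T|=28
final tree: (((C:19/2,H:19/2):13,F:45/2):11/2,T:28)
total length: 88

CH,F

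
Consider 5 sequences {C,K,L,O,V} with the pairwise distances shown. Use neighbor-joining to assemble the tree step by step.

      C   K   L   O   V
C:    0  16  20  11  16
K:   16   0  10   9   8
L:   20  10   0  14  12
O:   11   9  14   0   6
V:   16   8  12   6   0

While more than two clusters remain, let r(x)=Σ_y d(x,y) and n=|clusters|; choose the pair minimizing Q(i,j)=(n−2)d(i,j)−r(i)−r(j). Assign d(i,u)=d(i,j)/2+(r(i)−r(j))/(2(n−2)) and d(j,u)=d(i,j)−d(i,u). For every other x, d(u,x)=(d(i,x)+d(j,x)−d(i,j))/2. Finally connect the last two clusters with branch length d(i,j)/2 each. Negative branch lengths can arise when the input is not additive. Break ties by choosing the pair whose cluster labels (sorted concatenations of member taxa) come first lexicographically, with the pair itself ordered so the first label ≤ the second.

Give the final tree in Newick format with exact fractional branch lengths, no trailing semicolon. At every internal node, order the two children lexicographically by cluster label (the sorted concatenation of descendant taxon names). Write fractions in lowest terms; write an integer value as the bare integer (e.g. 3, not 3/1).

iteration 1: select C,O (d=11, Q=-70); attach at lengths (28/3, 5/3); label the merged cluster CO
  updated: d(CO,K)=7, d(CO,L)=23/2, d(CO,V)=11/2
iteration 2: select CO,V (d=11/2, Q=-77/2); attach at lengths (19/8, 25/8); label the merged cluster COV
  updated: d(COV,K)=19/4, d(COV,L)=9
iteration 3: select COV,K (d=19/4, Q=-95/4); attach at lengths (15/8, 23/8); label the merged cluster CKOV
  updated: d(CKOV,L)=57/8
iteration 4: select CKOV,L (d=57/8); attach at lengths (57/16, 57/16); label the merged cluster CKLOV
final tree: ((((C:28/3,O:5/3):19/8,V:25/8):15/8,K:23/8):57/16,L:57/16)
total length: 227/8

((((C:28/3,O:5/3):19/8,V:25/8):15/8,K:23/8):57/16,L:57/16)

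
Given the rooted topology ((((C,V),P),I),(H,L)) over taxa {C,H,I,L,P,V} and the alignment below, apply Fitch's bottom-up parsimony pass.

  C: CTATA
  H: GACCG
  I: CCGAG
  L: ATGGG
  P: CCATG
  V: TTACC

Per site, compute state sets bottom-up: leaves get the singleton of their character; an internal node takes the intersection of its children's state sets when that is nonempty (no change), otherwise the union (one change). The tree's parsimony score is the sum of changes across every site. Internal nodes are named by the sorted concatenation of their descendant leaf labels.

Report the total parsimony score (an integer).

site 0, node CV: C={C} ∪ V={T} → {C,T} (+1)
site 0, node CPV: CV={C,T} ∩ P={C} → {C} (+0)
site 0, node CIPV: CPV={C} ∩ I={C} → {C} (+0)
site 0, node HL: H={G} ∪ L={A} → {A,G} (+1)
site 0, node CHILPV: CIPV={C} ∪ HL={A,G} → {A,C,G} (+1)
site 1, node CV: C={T} ∩ V={T} → {T} (+0)
site 1, node CPV: CV={T} ∪ P={C} → {C,T} (+1)
site 1, node CIPV: CPV={C,T} ∩ I={C} → {C} (+0)
site 1, node HL: H={A} ∪ L={T} → {A,T} (+1)
site 1, node CHILPV: CIPV={C} ∪ HL={A,T} → {A,C,T} (+1)
site 2, node CV: C={A} ∩ V={A} → {A} (+0)
site 2, node CPV: CV={A} ∩ P={A} → {A} (+0)
site 2, node CIPV: CPV={A} ∪ I={G} → {A,G} (+1)
site 2, node HL: H={C} ∪ L={G} → {C,G} (+1)
site 2, node CHILPV: CIPV={A,G} ∩ HL={C,G} → {G} (+0)
site 3, node CV: C={T} ∪ V={C} → {C,T} (+1)
site 3, node CPV: CV={C,T} ∩ P={T} → {T} (+0)
site 3, node CIPV: CPV={T} ∪ I={A} → {A,T} (+1)
site 3, node HL: H={C} ∪ L={G} → {C,G} (+1)
site 3, node CHILPV: CIPV={A,T} ∪ HL={C,G} → {A,C,G,T} (+1)
site 4, node CV: C={A} ∪ V={C} → {A,C} (+1)
site 4, node CPV: CV={A,C} ∪ P={G} → {A,C,G} (+1)
site 4, node CIPV: CPV={A,C,G} ∩ I={G} → {G} (+0)
site 4, node HL: H={G} ∩ L={G} → {G} (+0)
site 4, node CHILPV: CIPV={G} ∩ HL={G} → {G} (+0)
per-site changes: [3, 3, 2, 4, 2]; total = 14

14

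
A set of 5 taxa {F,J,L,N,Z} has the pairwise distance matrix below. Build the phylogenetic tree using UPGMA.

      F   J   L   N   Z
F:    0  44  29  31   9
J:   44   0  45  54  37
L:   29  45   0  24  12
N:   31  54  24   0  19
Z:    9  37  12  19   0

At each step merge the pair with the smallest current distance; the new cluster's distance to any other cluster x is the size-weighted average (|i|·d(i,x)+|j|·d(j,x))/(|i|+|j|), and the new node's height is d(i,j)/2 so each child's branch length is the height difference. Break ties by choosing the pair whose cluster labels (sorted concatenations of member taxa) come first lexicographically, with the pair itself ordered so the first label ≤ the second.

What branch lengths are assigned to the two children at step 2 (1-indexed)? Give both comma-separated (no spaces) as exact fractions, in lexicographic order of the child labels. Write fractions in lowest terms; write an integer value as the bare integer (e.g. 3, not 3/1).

step 1: merge (F,Z) at d=9; branch lengths F→9/2, Z→9/2; new cluster FZ
  updated: d(FZ,J)=81/2, d(FZ,L)=41/2, d(FZ,N)=25
step 2: merge (FZ,L) at d=41/2; branch lengths FZ→23/4, L→41/4; new cluster FLZ
  updated: d(FLZ,J)=42, d(FLZ,N)=74/3
step 3: merge (FLZ,N) at d=74/3; branch lengths FLZ→25/12, N→37/3; new cluster FLNZ
  updated: d(FLNZ,J)=45
step 4: merge (FLNZ,J) at d=45; branch lengths FLNZ→61/6, J→45/2; new cluster FJLNZ
final tree: ((((F:9/2,Z:9/2):23/4,L:41/4):25/12,N:37/3):61/6,J:45/2)
total length: 865/12

23/4,41/4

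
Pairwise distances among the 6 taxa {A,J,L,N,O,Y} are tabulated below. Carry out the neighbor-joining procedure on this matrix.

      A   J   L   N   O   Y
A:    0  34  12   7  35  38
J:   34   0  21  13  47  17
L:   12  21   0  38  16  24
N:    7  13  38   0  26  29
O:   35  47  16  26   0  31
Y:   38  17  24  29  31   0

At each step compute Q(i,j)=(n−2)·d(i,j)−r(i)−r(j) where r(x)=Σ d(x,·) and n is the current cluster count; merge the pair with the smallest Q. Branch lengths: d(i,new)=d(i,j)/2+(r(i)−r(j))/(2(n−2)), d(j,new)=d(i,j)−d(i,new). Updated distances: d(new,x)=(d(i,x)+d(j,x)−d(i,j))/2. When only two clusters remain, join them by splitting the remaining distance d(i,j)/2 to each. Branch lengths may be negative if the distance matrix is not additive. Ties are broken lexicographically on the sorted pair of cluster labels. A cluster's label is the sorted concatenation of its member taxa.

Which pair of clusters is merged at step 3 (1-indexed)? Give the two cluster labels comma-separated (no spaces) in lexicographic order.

AN,JY

1. join A+N (d=7, Q=-211) ⇒ AN; edges |A|=41/8, |N|=15/8
  updated: d(AN,J)=20, d(AN,L)=43/2, d(AN,O)=27, d(AN,Y)=30
2. join J+Y (d=17, Q=-156) ⇒ JY; edges |J|=9, |Y|=8
  updated: d(AN,JY)=33/2, d(JY,L)=14, d(JY,O)=61/2
3. join AN+JY (d=33/2, Q=-93) ⇒ AJNY; edges |AN|=37/4, |JY|=29/4
  updated: d(AJNY,L)=19/2, d(AJNY,O)=41/2
4. join AJNY+L (d=19/2, Q=-46) ⇒ AJLNY; edges |AJNY|=7, |L|=5/2
  updated: d(AJLNY,O)=27/2
5. join AJLNY+O (d=27/2) ⇒ AJLNOY; edges |AJLNY|=27/4, |O|=27/4
final tree: ((((A:41/8,N:15/8):37/4,(J:9,Y:8):29/4):7,L:5/2):27/4,O:27/4)
total length: 127/2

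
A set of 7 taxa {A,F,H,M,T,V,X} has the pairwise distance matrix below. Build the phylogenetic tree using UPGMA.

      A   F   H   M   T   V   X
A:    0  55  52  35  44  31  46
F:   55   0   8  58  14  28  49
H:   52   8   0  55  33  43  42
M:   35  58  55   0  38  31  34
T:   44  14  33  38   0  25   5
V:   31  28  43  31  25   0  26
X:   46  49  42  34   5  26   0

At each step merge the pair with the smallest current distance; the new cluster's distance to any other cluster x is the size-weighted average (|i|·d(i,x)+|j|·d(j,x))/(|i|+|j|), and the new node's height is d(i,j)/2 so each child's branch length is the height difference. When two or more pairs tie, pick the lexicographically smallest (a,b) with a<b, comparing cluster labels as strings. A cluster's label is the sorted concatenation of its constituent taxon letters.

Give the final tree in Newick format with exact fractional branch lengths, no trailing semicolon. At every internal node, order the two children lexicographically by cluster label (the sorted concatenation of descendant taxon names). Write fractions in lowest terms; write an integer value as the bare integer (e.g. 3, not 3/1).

1. join T+X (d=5) ⇒ TX; edges |T|=5/2, |X|=5/2
  updated: d(A,TX)=45, d(F,TX)=63/2, d(H,TX)=75/2, d(M,TX)=36, d(TX,V)=51/2
2. join F+H (d=8) ⇒ FH; edges |F|=4, |H|=4
  updated: d(A,FH)=107/2, d(FH,M)=113/2, d(FH,TX)=69/2, d(FH,V)=71/2
3. join TX+V (d=51/2) ⇒ TVX; edges |TX|=41/4, |V|=51/4
  updated: d(A,TVX)=121/3, d(FH,TVX)=209/6, d(M,TVX)=103/3
4. join M+TVX (d=103/3) ⇒ MTVX; edges |M|=103/6, |TVX|=53/12
  updated: d(A,MTVX)=39, d(FH,MTVX)=161/4
5. join A+MTVX (d=39) ⇒ AMTVX; edges |A|=39/2, |MTVX|=7/3
  updated: d(AMTVX,FH)=429/10
6. join AMTVX+FH (d=429/10) ⇒ AFHMTVX; edges |AMTVX|=39/20, |FH|=349/20
final tree: ((A:39/2,(M:103/6,((T:5/2,X:5/2):41/4,V:51/4):53/12):7/3):39/20,(F:4,H:4):349/20)
total length: 5929/60

((A:39/2,(M:103/6,((T:5/2,X:5/2):41/4,V:51/4):53/12):7/3):39/20,(F:4,H:4):349/20)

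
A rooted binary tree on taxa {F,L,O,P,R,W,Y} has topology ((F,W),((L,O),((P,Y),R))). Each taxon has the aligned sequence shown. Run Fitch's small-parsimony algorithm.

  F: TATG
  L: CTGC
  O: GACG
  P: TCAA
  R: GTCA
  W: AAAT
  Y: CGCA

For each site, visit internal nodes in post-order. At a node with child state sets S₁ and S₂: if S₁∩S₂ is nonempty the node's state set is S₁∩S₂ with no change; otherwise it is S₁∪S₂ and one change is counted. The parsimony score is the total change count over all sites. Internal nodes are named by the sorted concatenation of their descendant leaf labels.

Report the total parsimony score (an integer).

site 0, node FW: F={T} ∪ W={A} → {A,T} (+1)
site 0, node LO: L={C} ∪ O={G} → {C,G} (+1)
site 0, node PY: P={T} ∪ Y={C} → {C,T} (+1)
site 0, node PRY: PY={C,T} ∪ R={G} → {C,G,T} (+1)
site 0, node LOPRY: LO={C,G} ∩ PRY={C,G,T} → {C,G} (+0)
site 0, node FLOPRWY: FW={A,T} ∪ LOPRY={C,G} → {A,C,G,T} (+1)
site 1, node FW: F={A} ∩ W={A} → {A} (+0)
site 1, node LO: L={T} ∪ O={A} → {A,T} (+1)
site 1, node PY: P={C} ∪ Y={G} → {C,G} (+1)
site 1, node PRY: PY={C,G} ∪ R={T} → {C,G,T} (+1)
site 1, node LOPRY: LO={A,T} ∩ PRY={C,G,T} → {T} (+0)
site 1, node FLOPRWY: FW={A} ∪ LOPRY={T} → {A,T} (+1)
site 2, node FW: F={T} ∪ W={A} → {A,T} (+1)
site 2, node LO: L={G} ∪ O={C} → {C,G} (+1)
site 2, node PY: P={A} ∪ Y={C} → {A,C} (+1)
site 2, node PRY: PY={A,C} ∩ R={C} → {C} (+0)
site 2, node LOPRY: LO={C,G} ∩ PRY={C} → {C} (+0)
site 2, node FLOPRWY: FW={A,T} ∪ LOPRY={C} → {A,C,T} (+1)
site 3, node FW: F={G} ∪ W={T} → {G,T} (+1)
site 3, node LO: L={C} ∪ O={G} → {C,G} (+1)
site 3, node PY: P={A} ∩ Y={A} → {A} (+0)
site 3, node PRY: PY={A} ∩ R={A} → {A} (+0)
site 3, node LOPRY: LO={C,G} ∪ PRY={A} → {A,C,G} (+1)
site 3, node FLOPRWY: FW={G,T} ∩ LOPRY={A,C,G} → {G} (+0)
per-site changes: [5, 4, 4, 3]; total = 16

16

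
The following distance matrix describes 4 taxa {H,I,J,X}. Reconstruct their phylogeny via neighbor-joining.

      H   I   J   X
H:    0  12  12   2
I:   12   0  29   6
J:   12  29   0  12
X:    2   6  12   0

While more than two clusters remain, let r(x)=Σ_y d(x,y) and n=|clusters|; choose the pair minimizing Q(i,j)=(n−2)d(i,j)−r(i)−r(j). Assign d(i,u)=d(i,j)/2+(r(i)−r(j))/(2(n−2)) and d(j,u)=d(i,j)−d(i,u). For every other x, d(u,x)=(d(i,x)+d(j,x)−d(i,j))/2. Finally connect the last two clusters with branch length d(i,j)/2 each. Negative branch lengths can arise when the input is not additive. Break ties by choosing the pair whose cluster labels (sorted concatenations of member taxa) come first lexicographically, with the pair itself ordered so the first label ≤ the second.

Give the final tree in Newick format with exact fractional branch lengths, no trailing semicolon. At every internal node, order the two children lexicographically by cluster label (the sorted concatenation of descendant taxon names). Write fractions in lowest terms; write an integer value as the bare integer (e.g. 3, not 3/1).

(((H:-3/4,J:51/4):19/4,I:39/4):-15/8,X:-15/8)

step 1: merge (H,J) at d=12, Q=-55; branch lengths H→-3/4, J→51/4; new cluster HJ
  updated: d(HJ,I)=29/2, d(HJ,X)=1
step 2: merge (HJ,I) at d=29/2, Q=-43/2; branch lengths HJ→19/4, I→39/4; new cluster HIJ
  updated: d(HIJ,X)=-15/4
step 3: merge (HIJ,X) at d=-15/4; branch lengths HIJ→-15/8, X→-15/8; new cluster HIJX
final tree: (((H:-3/4,J:51/4):19/4,I:39/4):-15/8,X:-15/8)
total length: 91/4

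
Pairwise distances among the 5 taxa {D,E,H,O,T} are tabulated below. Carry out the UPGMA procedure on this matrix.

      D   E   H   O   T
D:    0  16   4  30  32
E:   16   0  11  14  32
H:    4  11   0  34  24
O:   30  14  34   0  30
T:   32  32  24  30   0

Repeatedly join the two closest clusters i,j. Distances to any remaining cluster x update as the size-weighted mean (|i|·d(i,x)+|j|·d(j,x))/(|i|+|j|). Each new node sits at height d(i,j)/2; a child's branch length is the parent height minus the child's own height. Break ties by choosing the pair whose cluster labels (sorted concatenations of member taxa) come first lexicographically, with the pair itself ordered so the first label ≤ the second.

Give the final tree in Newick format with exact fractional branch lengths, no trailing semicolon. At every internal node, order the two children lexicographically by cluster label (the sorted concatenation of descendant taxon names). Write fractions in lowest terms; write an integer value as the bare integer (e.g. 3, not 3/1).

((((D:2,H:2):19/4,E:27/4):25/4,O:13):7/4,T:59/4)

1. join D+H (d=4) ⇒ DH; edges |D|=2, |H|=2
  updated: d(DH,E)=27/2, d(DH,O)=32, d(DH,T)=28
2. join DH+E (d=27/2) ⇒ DEH; edges |DH|=19/4, |E|=27/4
  updated: d(DEH,O)=26, d(DEH,T)=88/3
3. join DEH+O (d=26) ⇒ DEHO; edges |DEH|=25/4, |O|=13
  updated: d(DEHO,T)=59/2
4. join DEHO+T (d=59/2) ⇒ DEHOT; edges |DEHO|=7/4, |T|=59/4
final tree: ((((D:2,H:2):19/4,E:27/4):25/4,O:13):7/4,T:59/4)
total length: 205/4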